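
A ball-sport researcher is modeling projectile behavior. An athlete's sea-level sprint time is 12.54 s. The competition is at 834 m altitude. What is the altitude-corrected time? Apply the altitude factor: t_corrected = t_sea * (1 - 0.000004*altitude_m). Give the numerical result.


Correction factor = 1 - 0.000004 * 834 = 0.996664
t_corrected = t_sea * factor = 12.54 * 0.996664
t_corrected = 12.4982 s

12.4982 s


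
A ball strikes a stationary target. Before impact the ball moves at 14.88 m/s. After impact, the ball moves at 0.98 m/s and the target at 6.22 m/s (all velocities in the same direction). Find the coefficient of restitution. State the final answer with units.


e = (v2_after - v1_after) / (v1_before - v2_before)
Numerator = 6.22 - 0.98 = 5.24
Denominator = 14.88 - 0 = 14.88
e = 5.24 / 14.88 = 0.3522

0.3522


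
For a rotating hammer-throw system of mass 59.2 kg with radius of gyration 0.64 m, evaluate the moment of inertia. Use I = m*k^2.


I = m * k^2
I = 59.2 * 0.64^2
I = 59.2 * 0.4096 = 24.2483 kg*m^2

24.2483 kg*m^2


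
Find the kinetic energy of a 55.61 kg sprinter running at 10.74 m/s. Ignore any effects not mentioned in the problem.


KE = 0.5 * m * v^2
KE = 0.5 * 55.61 * 10.74^2
KE = 0.5 * 55.61 * 115.3476 = 3207.24 J

3207.24 J


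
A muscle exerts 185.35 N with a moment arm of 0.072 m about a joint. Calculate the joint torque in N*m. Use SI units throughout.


tau = F * d
tau = 185.35 * 0.072
tau = 13.3452 N*m

13.3452 N*m


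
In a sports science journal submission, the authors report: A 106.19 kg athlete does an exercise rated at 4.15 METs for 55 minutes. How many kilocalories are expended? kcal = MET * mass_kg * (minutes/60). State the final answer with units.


kcal = MET * mass * time_hr
Convert time: 55 min = 0.9167 hr
kcal = 4.15 * 106.19 * 0.9167
kcal = 403.9645 kcal

403.9645 kcal


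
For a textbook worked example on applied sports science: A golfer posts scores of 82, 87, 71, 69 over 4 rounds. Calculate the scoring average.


Average = sum / n
Sum = 309
Average = 309 / 4 = 77.25

77.25


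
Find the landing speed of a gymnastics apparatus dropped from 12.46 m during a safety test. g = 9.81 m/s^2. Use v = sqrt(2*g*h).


v = sqrt(2 * g * h)
v = sqrt(2 * 9.81 * 12.46)
v = sqrt(244.4652) = 15.6354 m/s

15.6354 m/s


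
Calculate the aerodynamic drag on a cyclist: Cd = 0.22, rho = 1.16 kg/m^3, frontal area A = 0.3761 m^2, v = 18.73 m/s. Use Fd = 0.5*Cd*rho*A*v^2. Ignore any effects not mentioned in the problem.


Fd = 0.5 * Cd * rho * A * v^2
Fd = 0.5 * 0.22 * 1.16 * 0.3761 * 18.73^2
v^2 = 350.8129
Fd = 0.5 * 0.22 * 1.16 * 0.3761 * 350.8129 = 16.8356 N

16.8356 N


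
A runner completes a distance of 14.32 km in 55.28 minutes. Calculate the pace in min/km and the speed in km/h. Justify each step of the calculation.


Pace = time / distance = 55.28 min / 14.32 km = 3.8603 min/km
Speed = distance / time_in_hours = 14.32 / 0.9213 hr
Speed = 15.5427 km/h

3.8603 min/km, 15.5427 km/h


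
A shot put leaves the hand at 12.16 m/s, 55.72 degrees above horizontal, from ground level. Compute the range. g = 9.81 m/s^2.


R = v^2 * sin(2*theta) / g
Convert angle to radians: theta = 55.72 deg = 0.9725 rad
sin(2*theta) = sin(1.945) = 0.9308
R = 12.16^2 * 0.9308 / 9.81
R = 147.8656 * 0.9308 / 9.81 = 14.0299 m

14.0299 m


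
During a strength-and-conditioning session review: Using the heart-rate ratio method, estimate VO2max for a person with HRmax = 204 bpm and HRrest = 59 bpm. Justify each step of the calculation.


VO2max = 15.3 * HRmax / HRrest
VO2max = 15.3 * 204 / 59
VO2max = 3121.2 / 59 = 52.9017 mL/kg/min

52.9017 mL/kg/min


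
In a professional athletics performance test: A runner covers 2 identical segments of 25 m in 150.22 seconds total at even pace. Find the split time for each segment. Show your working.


Split time = total_time / n_laps = 150.22 / 2
Split time = 75.11 s per lap

75.11 s


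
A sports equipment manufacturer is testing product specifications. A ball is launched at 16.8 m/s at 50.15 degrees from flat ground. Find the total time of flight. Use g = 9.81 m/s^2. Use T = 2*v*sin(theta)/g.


T = 2*v*sin(theta)/g
sin(theta) = sin(50.15 deg) = 0.7677
T = 2*16.8*0.7677 / 9.81
T = 25.7955 / 9.81 = 2.6295 s

2.6295 s


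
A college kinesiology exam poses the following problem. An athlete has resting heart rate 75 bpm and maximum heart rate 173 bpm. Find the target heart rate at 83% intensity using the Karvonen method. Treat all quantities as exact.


Target = HRrest + pct*(HRmax - HRrest)
Heart rate reserve = HRmax - HRrest = 173 - 75 = 98 bpm
Fraction = 83% = 0.83
Target = 75 + 0.83 * 98
Target = 75 + 81.34 = 156.34 bpm

156.34 bpm


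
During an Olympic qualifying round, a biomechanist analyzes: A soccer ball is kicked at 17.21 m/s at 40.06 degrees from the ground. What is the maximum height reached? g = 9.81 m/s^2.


H = (v*sin(theta))^2 / (2*g)
vy = v*sin(theta) = 17.21 * sin(40.06 deg) = 11.0762 m/s
H = vy^2 / (2*g) = 122.6816 / (2*9.81)
H = 122.6816 / 19.62 = 6.2529 m

6.2529 m


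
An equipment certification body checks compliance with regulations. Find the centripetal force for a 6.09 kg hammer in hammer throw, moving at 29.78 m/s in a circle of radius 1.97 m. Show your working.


Fc = m * v^2 / r
v^2 = 29.78^2 = 886.8484
Fc = 6.09 * 886.8484 / 1.97
Fc = 5400.9068 / 1.97 = 2741.577 N

2741.577 N


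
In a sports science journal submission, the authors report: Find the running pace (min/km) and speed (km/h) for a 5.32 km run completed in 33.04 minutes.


Pace = time / distance = 33.04 min / 5.32 km = 6.2105 min/km
Speed = distance / time_in_hours = 5.32 / 0.5507 hr
Speed = 9.661 km/h

6.2105 min/km, 9.661 km/h


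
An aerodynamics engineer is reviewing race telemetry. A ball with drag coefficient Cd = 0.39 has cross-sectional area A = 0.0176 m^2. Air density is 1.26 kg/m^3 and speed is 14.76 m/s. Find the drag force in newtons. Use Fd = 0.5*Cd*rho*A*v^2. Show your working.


Fd = 0.5 * Cd * rho * A * v^2
Fd = 0.5 * 0.39 * 1.26 * 0.0176 * 14.76^2
v^2 = 217.8576
Fd = 0.5 * 0.39 * 1.26 * 0.0176 * 217.8576 = 0.9421 N

0.9421 N


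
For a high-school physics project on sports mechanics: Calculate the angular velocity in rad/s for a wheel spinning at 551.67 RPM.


omega = RPM * 2 * pi / 60
omega = 551.67 * 2 * 3.14159 / 60
omega = 3466.2448 / 60 = 57.7707 rad/s

57.7707 rad/s


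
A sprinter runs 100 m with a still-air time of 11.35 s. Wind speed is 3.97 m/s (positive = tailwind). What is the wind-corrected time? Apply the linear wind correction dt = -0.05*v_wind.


dt = -0.05 * v_wind = -0.05 * 3.97 = -0.1985 s
t_corrected = t_still + dt = 11.35 + (-0.1985)
t_corrected = 11.1515 s

11.1515 s


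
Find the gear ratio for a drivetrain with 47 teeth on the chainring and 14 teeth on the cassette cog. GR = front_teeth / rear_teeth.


GR = front_teeth / rear_teeth
GR = 47 / 14
GR = 3.3571

3.3571


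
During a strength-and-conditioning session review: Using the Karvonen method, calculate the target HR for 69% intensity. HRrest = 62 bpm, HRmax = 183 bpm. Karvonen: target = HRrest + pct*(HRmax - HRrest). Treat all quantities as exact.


Target = HRrest + pct*(HRmax - HRrest)
Heart rate reserve = HRmax - HRrest = 183 - 62 = 121 bpm
Fraction = 69% = 0.69
Target = 62 + 0.69 * 121
Target = 62 + 83.49 = 145.49 bpm

145.49 bpm


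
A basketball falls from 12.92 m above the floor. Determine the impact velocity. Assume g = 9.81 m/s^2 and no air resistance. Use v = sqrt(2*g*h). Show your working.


v = sqrt(2 * g * h)
v = sqrt(2 * 9.81 * 12.92)
v = sqrt(253.4904) = 15.9214 m/s

15.9214 m/s


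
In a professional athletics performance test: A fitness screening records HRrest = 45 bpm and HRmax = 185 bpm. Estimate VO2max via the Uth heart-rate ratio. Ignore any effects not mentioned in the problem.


VO2max = 15.3 * HRmax / HRrest
VO2max = 15.3 * 185 / 45
VO2max = 2830.5 / 45 = 62.9 mL/kg/min

62.9 mL/kg/min


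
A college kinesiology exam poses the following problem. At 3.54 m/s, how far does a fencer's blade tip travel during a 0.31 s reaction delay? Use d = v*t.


d = v * t
d = 3.54 * 0.31
d = 1.0974 m

1.0974 m


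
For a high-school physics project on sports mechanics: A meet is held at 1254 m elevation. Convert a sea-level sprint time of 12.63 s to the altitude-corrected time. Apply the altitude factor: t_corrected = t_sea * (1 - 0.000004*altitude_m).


Correction factor = 1 - 0.000004 * 1254 = 0.994984
t_corrected = t_sea * factor = 12.63 * 0.994984
t_corrected = 12.5666 s

12.5666 s


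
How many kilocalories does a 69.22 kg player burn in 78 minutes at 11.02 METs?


kcal = MET * mass * time_hr
Convert time: 78 min = 1.3 hr
kcal = 11.02 * 69.22 * 1.3
kcal = 991.6457 kcal

991.6457 kcal


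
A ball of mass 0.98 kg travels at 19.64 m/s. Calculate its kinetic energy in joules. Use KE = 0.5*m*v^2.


KE = 0.5 * m * v^2
KE = 0.5 * 0.98 * 19.64^2
KE = 0.5 * 0.98 * 385.7296 = 189.0075 J

189.0075 J


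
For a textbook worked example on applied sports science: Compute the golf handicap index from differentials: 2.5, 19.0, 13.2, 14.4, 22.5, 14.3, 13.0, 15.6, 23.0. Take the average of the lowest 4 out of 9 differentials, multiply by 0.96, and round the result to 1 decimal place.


All differentials: 2.5, 19.0, 13.2, 14.4, 22.5, 14.3, 13.0, 15.6, 23.0
Sorted: 2.5, 13.0, 13.2, 14.3, 14.4, 15.6, 19.0, 22.5, 23.0
Best 4: 2.5, 13.0, 13.2, 14.3
Average of best = 43 / 4 = 10.75
Raw index = 10.75 * 0.96 = 10.32
Handicap index = round(10.32, 1) = 10.3

10.3


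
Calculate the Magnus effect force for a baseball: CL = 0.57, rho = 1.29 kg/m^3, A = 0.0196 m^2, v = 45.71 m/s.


FM = 0.5 * CL * rho * A * v^2
FM = 0.5 * 0.57 * 1.29 * 0.0196 * 45.71^2
v^2 = 2089.4041
FM = 0.5 * 0.57 * 1.29 * 0.0196 * 2089.4041 = 15.0561 N

15.0561 N


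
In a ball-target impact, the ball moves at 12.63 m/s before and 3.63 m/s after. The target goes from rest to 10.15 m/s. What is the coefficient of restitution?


e = (v2_after - v1_after) / (v1_before - v2_before)
Numerator = 10.15 - 3.63 = 6.52
Denominator = 12.63 - 0 = 12.63
e = 6.52 / 12.63 = 0.5162

0.5162


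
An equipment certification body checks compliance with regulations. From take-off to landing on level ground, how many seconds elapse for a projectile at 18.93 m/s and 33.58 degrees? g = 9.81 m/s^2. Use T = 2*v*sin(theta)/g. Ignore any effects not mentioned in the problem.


T = 2*v*sin(theta)/g
sin(theta) = sin(33.58 deg) = 0.5531
T = 2*18.93*0.5531 / 9.81
T = 20.9404 / 9.81 = 2.1346 s

2.1346 s


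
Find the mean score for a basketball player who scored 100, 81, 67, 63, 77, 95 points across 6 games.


Average = sum / n
Sum = 483
Average = 483 / 6 = 80.5

80.5


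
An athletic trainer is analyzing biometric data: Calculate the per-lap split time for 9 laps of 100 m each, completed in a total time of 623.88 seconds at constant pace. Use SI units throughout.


Split time = total_time / n_laps = 623.88 / 9
Split time = 69.32 s per lap

69.32 s


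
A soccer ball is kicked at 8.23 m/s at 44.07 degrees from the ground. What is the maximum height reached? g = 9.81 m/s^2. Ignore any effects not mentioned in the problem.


H = (v*sin(theta))^2 / (2*g)
vy = v*sin(theta) = 8.23 * sin(44.07 deg) = 5.7243 m/s
H = vy^2 / (2*g) = 32.7672 / (2*9.81)
H = 32.7672 / 19.62 = 1.6701 m

1.6701 m


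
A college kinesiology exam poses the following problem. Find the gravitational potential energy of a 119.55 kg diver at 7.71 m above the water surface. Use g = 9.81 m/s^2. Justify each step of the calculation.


PE = m * g * h
PE = 119.55 * 9.81 * 7.71
PE = 1172.7855 * 7.71 = 9042.1762 J

9042.1762 J


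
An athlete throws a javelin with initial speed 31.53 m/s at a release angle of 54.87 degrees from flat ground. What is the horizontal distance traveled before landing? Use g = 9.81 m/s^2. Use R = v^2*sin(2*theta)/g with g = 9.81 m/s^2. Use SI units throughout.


R = v^2 * sin(2*theta) / g
Convert angle to radians: theta = 54.87 deg = 0.9577 rad
sin(2*theta) = sin(1.9153) = 0.9412
R = 31.53^2 * 0.9412 / 9.81
R = 994.1409 * 0.9412 / 9.81 = 95.3843 m

95.3843 m


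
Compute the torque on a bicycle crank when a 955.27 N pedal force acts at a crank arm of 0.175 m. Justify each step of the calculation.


tau = F * d
tau = 955.27 * 0.175
tau = 167.1722 N*m

167.1722 N*m


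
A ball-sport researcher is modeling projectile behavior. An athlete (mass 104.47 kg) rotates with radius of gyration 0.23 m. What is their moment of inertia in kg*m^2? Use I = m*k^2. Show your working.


I = m * k^2
I = 104.47 * 0.23^2
I = 104.47 * 0.0529 = 5.5265 kg*m^2

5.5265 kg*m^2


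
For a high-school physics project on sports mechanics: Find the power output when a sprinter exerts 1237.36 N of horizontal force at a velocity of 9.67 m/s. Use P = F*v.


P = F * v
P = 1237.36 * 9.67
P = 11965.2712 W

11965.2712 W


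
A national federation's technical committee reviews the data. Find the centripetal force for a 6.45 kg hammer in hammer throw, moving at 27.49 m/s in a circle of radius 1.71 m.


Fc = m * v^2 / r
v^2 = 27.49^2 = 755.7001
Fc = 6.45 * 755.7001 / 1.71
Fc = 4874.2656 / 1.71 = 2850.4477 N

2850.4477 N


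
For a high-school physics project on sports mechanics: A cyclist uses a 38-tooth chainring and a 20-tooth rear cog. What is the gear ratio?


GR = front_teeth / rear_teeth
GR = 38 / 20
GR = 1.9

1.9


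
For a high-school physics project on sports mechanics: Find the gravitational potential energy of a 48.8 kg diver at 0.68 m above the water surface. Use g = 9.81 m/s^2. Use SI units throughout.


PE = m * g * h
PE = 48.8 * 9.81 * 0.68
PE = 478.728 * 0.68 = 325.535 J

325.535 J


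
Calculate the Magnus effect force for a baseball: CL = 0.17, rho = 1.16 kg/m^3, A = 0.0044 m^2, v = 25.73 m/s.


FM = 0.5 * CL * rho * A * v^2
FM = 0.5 * 0.17 * 1.16 * 0.0044 * 25.73^2
v^2 = 662.0329
FM = 0.5 * 0.17 * 1.16 * 0.0044 * 662.0329 = 0.2872 N

0.2872 N


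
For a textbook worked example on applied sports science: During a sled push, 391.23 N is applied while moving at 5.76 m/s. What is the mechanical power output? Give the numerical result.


P = F * v
P = 391.23 * 5.76
P = 2253.4848 W

2253.4848 W


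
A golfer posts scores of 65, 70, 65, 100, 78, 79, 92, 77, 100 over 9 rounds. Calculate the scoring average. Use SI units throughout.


Average = sum / n
Sum = 726
Average = 726 / 9 = 80.6667

80.6667


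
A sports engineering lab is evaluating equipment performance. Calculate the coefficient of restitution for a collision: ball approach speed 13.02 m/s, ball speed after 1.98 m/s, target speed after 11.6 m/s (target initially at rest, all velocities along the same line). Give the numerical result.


e = (v2_after - v1_after) / (v1_before - v2_before)
Numerator = 11.6 - 1.98 = 9.62
Denominator = 13.02 - 0 = 13.02
e = 9.62 / 13.02 = 0.7389

0.7389


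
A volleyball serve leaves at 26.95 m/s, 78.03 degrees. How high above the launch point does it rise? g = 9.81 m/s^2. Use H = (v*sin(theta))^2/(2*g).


H = (v*sin(theta))^2 / (2*g)
vy = v*sin(theta) = 26.95 * sin(78.03 deg) = 26.364 m/s
H = vy^2 / (2*g) = 695.0609 / (2*9.81)
H = 695.0609 / 19.62 = 35.4261 m

35.4261 m


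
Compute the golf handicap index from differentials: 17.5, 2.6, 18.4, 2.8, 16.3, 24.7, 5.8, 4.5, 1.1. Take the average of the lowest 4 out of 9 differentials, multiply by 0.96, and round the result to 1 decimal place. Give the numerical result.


All differentials: 17.5, 2.6, 18.4, 2.8, 16.3, 24.7, 5.8, 4.5, 1.1
Sorted: 1.1, 2.6, 2.8, 4.5, 5.8, 16.3, 17.5, 18.4, 24.7
Best 4: 1.1, 2.6, 2.8, 4.5
Average of best = 11 / 4 = 2.75
Raw index = 2.75 * 0.96 = 2.64
Handicap index = round(2.64, 1) = 2.6

2.6


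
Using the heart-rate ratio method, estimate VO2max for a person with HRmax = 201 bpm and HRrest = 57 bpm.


VO2max = 15.3 * HRmax / HRrest
VO2max = 15.3 * 201 / 57
VO2max = 3075.3 / 57 = 53.9526 mL/kg/min

53.9526 mL/kg/min


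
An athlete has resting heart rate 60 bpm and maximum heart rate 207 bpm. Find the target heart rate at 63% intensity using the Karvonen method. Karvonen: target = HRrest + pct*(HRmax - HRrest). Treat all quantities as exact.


Target = HRrest + pct*(HRmax - HRrest)
Heart rate reserve = HRmax - HRrest = 207 - 60 = 147 bpm
Fraction = 63% = 0.63
Target = 60 + 0.63 * 147
Target = 60 + 92.61 = 152.61 bpm

152.61 bpm


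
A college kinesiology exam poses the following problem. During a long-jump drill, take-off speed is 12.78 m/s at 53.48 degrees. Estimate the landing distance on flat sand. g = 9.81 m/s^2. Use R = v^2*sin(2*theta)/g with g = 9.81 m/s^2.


R = v^2 * sin(2*theta) / g
Convert angle to radians: theta = 53.48 deg = 0.9334 rad
sin(2*theta) = sin(1.8668) = 0.9565
R = 12.78^2 * 0.9565 / 9.81
R = 163.3284 * 0.9565 / 9.81 = 15.9251 m

15.9251 m


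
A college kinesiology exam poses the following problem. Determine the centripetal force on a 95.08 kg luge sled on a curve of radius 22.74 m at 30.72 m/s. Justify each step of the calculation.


Fc = m * v^2 / r
v^2 = 30.72^2 = 943.7184
Fc = 95.08 * 943.7184 / 22.74
Fc = 89728.7455 / 22.74 = 3945.8551 N

3945.8551 N


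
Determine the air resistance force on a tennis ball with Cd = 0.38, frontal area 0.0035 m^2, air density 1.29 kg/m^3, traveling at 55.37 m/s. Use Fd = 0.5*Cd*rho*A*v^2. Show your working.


Fd = 0.5 * Cd * rho * A * v^2
Fd = 0.5 * 0.38 * 1.29 * 0.0035 * 55.37^2
v^2 = 3065.8369
Fd = 0.5 * 0.38 * 1.29 * 0.0035 * 3065.8369 = 2.63 N

2.63 N


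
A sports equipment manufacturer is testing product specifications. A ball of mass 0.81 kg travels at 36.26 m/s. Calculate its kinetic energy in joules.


KE = 0.5 * m * v^2
KE = 0.5 * 0.81 * 36.26^2
KE = 0.5 * 0.81 * 1314.7876 = 532.489 J

532.489 J


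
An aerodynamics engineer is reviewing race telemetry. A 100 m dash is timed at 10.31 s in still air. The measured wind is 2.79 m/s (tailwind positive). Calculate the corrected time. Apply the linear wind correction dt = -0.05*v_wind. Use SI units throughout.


dt = -0.05 * v_wind = -0.05 * 2.79 = -0.1395 s
t_corrected = t_still + dt = 10.31 + (-0.1395)
t_corrected = 10.1705 s

10.1705 s


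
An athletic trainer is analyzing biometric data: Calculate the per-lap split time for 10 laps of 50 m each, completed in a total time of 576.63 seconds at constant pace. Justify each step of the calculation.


Split time = total_time / n_laps = 576.63 / 10
Split time = 57.663 s per lap

57.663 s


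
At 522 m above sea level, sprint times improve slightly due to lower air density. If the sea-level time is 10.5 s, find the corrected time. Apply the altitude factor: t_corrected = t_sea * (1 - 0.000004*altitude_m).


Correction factor = 1 - 0.000004 * 522 = 0.997912
t_corrected = t_sea * factor = 10.5 * 0.997912
t_corrected = 10.4781 s

10.4781 s


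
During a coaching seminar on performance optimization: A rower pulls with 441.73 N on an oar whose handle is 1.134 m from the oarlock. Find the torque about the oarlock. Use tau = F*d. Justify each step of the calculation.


tau = F * d
tau = 441.73 * 1.134
tau = 500.9218 N*m

500.9218 N*m


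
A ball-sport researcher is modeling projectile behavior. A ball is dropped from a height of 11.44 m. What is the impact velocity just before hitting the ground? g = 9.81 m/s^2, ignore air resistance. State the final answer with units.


v = sqrt(2 * g * h)
v = sqrt(2 * 9.81 * 11.44)
v = sqrt(224.4528) = 14.9817 m/s

14.9817 m/s


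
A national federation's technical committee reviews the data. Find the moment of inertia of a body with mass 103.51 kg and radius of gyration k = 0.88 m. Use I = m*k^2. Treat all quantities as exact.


I = m * k^2
I = 103.51 * 0.88^2
I = 103.51 * 0.7744 = 80.1581 kg*m^2

80.1581 kg*m^2


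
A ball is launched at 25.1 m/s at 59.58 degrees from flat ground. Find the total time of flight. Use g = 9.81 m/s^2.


T = 2*v*sin(theta)/g
sin(theta) = sin(59.58 deg) = 0.8623
T = 2*25.1*0.8623 / 9.81
T = 43.2893 / 9.81 = 4.4128 s

4.4128 s


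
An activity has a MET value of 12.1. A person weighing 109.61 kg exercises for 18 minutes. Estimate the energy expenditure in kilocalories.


kcal = MET * mass * time_hr
Convert time: 18 min = 0.3 hr
kcal = 12.1 * 109.61 * 0.3
kcal = 397.8843 kcal

397.8843 kcal


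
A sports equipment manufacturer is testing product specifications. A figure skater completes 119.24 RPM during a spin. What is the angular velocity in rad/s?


omega = RPM * 2 * pi / 60
omega = 119.24 * 2 * 3.14159 / 60
omega = 749.207 / 60 = 12.4868 rad/s

12.4868 rad/s


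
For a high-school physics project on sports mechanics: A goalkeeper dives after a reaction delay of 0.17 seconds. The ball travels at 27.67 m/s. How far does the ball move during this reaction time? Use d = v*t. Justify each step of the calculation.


d = v * t
d = 27.67 * 0.17
d = 4.7039 m

4.7039 m


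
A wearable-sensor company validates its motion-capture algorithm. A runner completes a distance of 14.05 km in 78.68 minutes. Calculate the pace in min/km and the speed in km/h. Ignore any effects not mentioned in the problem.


Pace = time / distance = 78.68 min / 14.05 km = 5.6 min/km
Speed = distance / time_in_hours = 14.05 / 1.3113 hr
Speed = 10.7143 km/h

5.6 min/km, 10.7143 km/h


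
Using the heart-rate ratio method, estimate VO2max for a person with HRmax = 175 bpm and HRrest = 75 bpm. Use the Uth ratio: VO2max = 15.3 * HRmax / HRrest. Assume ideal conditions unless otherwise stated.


VO2max = 15.3 * HRmax / HRrest
VO2max = 15.3 * 175 / 75
VO2max = 2677.5 / 75 = 35.7 mL/kg/min

35.7 mL/kg/min


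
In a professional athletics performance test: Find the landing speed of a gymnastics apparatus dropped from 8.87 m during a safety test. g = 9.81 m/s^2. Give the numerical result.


v = sqrt(2 * g * h)
v = sqrt(2 * 9.81 * 8.87)
v = sqrt(174.0294) = 13.192 m/s

13.192 m/s


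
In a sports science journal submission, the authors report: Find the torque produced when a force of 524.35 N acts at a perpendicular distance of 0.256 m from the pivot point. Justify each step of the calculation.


tau = F * d
tau = 524.35 * 0.256
tau = 134.2336 N*m

134.2336 N*m


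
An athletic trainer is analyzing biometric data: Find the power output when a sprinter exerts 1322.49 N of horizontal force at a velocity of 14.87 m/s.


P = F * v
P = 1322.49 * 14.87
P = 19665.4263 W

19665.4263 W


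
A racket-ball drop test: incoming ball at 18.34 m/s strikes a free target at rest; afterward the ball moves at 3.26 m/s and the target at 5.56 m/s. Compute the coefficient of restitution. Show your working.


e = (v2_after - v1_after) / (v1_before - v2_before)
Numerator = 5.56 - 3.26 = 2.3
Denominator = 18.34 - 0 = 18.34
e = 2.3 / 18.34 = 0.1254

0.1254


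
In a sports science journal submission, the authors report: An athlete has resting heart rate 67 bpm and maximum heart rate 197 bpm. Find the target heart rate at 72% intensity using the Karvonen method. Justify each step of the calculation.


Target = HRrest + pct*(HRmax - HRrest)
Heart rate reserve = HRmax - HRrest = 197 - 67 = 130 bpm
Fraction = 72% = 0.72
Target = 67 + 0.72 * 130
Target = 67 + 93.6 = 160.6 bpm

160.6 bpm


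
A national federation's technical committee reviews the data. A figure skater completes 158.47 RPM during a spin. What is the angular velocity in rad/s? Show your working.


omega = RPM * 2 * pi / 60
omega = 158.47 * 2 * 3.14159 / 60
omega = 995.6964 / 60 = 16.5949 rad/s

16.5949 rad/s


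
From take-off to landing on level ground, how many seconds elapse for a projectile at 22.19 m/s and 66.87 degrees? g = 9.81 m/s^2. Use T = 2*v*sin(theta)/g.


T = 2*v*sin(theta)/g
sin(theta) = sin(66.87 deg) = 0.9196
T = 2*22.19*0.9196 / 9.81
T = 40.8126 / 9.81 = 4.1603 s

4.1603 s


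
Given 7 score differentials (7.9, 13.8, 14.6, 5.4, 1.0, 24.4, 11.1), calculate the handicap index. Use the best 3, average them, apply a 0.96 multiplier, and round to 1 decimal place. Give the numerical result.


All differentials: 7.9, 13.8, 14.6, 5.4, 1.0, 24.4, 11.1
Sorted: 1.0, 5.4, 7.9, 11.1, 13.8, 14.6, 24.4
Best 3: 1.0, 5.4, 7.9
Average of best = 14.3 / 3 = 4.7667
Raw index = 4.7667 * 0.96 = 4.576
Handicap index = round(4.576, 1) = 4.6

4.6


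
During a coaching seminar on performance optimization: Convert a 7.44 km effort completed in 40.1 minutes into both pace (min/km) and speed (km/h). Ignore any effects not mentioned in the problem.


Pace = time / distance = 40.1 min / 7.44 km = 5.3898 min/km
Speed = distance / time_in_hours = 7.44 / 0.6683 hr
Speed = 11.1322 km/h

5.3898 min/km, 11.1322 km/h


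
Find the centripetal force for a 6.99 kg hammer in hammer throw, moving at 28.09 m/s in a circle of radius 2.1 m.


Fc = m * v^2 / r
v^2 = 28.09^2 = 789.0481
Fc = 6.99 * 789.0481 / 2.1
Fc = 5515.4462 / 2.1 = 2626.403 N

2626.403 N


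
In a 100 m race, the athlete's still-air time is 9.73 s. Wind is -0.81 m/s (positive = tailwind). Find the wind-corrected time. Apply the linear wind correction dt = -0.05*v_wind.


dt = -0.05 * v_wind = -0.05 * -0.81 = 0.0405 s
t_corrected = t_still + dt = 9.73 + (0.0405)
t_corrected = 9.7705 s

9.7705 s


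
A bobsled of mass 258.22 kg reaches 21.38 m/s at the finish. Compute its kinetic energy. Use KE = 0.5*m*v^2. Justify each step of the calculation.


KE = 0.5 * m * v^2
KE = 0.5 * 258.22 * 21.38^2
KE = 0.5 * 258.22 * 457.1044 = 59016.7491 J

59016.7491 J


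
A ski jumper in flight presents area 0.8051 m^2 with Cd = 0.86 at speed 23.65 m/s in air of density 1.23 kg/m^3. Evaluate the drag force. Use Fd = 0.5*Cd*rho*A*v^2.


Fd = 0.5 * Cd * rho * A * v^2
Fd = 0.5 * 0.86 * 1.23 * 0.8051 * 23.65^2
v^2 = 559.3225
Fd = 0.5 * 0.86 * 1.23 * 0.8051 * 559.3225 = 238.1692 N

238.1692 N


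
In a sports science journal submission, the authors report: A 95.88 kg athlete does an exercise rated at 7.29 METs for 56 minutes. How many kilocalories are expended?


kcal = MET * mass * time_hr
Convert time: 56 min = 0.9333 hr
kcal = 7.29 * 95.88 * 0.9333
kcal = 652.3675 kcal

652.3675 kcal


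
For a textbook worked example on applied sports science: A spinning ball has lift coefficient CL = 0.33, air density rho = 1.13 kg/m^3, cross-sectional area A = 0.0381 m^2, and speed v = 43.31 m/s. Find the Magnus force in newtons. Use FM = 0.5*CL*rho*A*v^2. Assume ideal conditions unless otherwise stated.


FM = 0.5 * CL * rho * A * v^2
FM = 0.5 * 0.33 * 1.13 * 0.0381 * 43.31^2
v^2 = 1875.7561
FM = 0.5 * 0.33 * 1.13 * 0.0381 * 1875.7561 = 13.3249 N

13.3249 N


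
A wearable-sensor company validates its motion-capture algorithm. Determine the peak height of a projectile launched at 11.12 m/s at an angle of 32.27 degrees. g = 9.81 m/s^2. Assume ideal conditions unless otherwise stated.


H = (v*sin(theta))^2 / (2*g)
vy = v*sin(theta) = 11.12 * sin(32.27 deg) = 5.9371 m/s
H = vy^2 / (2*g) = 35.2489 / (2*9.81)
H = 35.2489 / 19.62 = 1.7966 m

1.7966 m


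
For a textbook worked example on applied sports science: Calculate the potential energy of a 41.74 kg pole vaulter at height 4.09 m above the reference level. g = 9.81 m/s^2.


PE = m * g * h
PE = 41.74 * 9.81 * 4.09
PE = 409.4694 * 4.09 = 1674.7298 J

1674.7298 J


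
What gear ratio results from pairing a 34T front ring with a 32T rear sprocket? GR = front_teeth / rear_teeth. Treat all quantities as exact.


GR = front_teeth / rear_teeth
GR = 34 / 32
GR = 1.0625

1.0625


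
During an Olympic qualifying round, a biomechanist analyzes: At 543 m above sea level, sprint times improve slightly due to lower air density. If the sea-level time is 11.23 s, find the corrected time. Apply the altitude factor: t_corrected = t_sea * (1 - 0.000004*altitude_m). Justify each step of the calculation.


Correction factor = 1 - 0.000004 * 543 = 0.997828
t_corrected = t_sea * factor = 11.23 * 0.997828
t_corrected = 11.2056 s

11.2056 s


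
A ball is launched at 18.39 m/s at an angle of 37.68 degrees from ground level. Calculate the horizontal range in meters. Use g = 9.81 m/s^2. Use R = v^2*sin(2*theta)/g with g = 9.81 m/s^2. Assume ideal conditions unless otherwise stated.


R = v^2 * sin(2*theta) / g
Convert angle to radians: theta = 37.68 deg = 0.6576 rad
sin(2*theta) = sin(1.3153) = 0.9675
R = 18.39^2 * 0.9675 / 9.81
R = 338.1921 * 0.9675 / 9.81 = 33.3549 m

33.3549 m


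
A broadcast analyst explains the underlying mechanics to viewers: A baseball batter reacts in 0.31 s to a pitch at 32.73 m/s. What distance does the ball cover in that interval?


d = v * t
d = 32.73 * 0.31
d = 10.1463 m

10.1463 m


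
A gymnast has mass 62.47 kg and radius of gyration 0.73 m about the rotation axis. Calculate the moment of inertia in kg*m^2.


I = m * k^2
I = 62.47 * 0.73^2
I = 62.47 * 0.5329 = 33.2903 kg*m^2

33.2903 kg*m^2


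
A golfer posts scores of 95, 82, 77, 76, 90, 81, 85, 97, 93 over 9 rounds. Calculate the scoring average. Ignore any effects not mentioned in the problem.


Average = sum / n
Sum = 776
Average = 776 / 9 = 86.2222

86.2222


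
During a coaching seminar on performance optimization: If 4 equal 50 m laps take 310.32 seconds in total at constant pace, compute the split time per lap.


Split time = total_time / n_laps = 310.32 / 4
Split time = 77.58 s per lap

77.58 s


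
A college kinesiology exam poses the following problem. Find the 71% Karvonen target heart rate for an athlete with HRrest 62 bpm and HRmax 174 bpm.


Target = HRrest + pct*(HRmax - HRrest)
Heart rate reserve = HRmax - HRrest = 174 - 62 = 112 bpm
Fraction = 71% = 0.71
Target = 62 + 0.71 * 112
Target = 62 + 79.52 = 141.52 bpm

141.52 bpm


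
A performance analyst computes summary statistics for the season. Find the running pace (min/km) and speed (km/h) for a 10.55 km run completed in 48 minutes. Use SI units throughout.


Pace = time / distance = 48 min / 10.55 km = 4.5498 min/km
Speed = distance / time_in_hours = 10.55 / 0.8 hr
Speed = 13.1875 km/h

4.5498 min/km, 13.1875 km/h


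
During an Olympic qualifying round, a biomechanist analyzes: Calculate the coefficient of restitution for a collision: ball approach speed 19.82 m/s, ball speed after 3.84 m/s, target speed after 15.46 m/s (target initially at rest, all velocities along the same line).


e = (v2_after - v1_after) / (v1_before - v2_before)
Numerator = 15.46 - 3.84 = 11.62
Denominator = 19.82 - 0 = 19.82
e = 11.62 / 19.82 = 0.5863

0.5863


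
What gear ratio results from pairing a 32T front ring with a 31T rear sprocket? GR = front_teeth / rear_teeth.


GR = front_teeth / rear_teeth
GR = 32 / 31
GR = 1.0323

1.0323


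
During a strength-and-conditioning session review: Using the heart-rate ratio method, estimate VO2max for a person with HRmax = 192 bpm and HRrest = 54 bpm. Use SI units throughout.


VO2max = 15.3 * HRmax / HRrest
VO2max = 15.3 * 192 / 54
VO2max = 2937.6 / 54 = 54.4 mL/kg/min

54.4 mL/kg/min


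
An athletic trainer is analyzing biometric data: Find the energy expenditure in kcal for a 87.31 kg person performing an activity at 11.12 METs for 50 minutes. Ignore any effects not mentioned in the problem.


kcal = MET * mass * time_hr
Convert time: 50 min = 0.8333 hr
kcal = 11.12 * 87.31 * 0.8333
kcal = 809.0727 kcal

809.0727 kcal


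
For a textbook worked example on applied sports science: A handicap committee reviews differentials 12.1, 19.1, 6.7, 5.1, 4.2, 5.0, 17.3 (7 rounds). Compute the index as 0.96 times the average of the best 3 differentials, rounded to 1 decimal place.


All differentials: 12.1, 19.1, 6.7, 5.1, 4.2, 5.0, 17.3
Sorted: 4.2, 5.0, 5.1, 6.7, 12.1, 17.3, 19.1
Best 3: 4.2, 5.0, 5.1
Average of best = 14.3 / 3 = 4.7667
Raw index = 4.7667 * 0.96 = 4.576
Handicap index = round(4.576, 1) = 4.6

4.6


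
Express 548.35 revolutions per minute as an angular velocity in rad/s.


omega = RPM * 2 * pi / 60
omega = 548.35 * 2 * 3.14159 / 60
omega = 3445.3847 / 60 = 57.4231 rad/s

57.4231 rad/s


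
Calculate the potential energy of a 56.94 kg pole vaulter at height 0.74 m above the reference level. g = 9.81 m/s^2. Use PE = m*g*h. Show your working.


PE = m * g * h
PE = 56.94 * 9.81 * 0.74
PE = 558.5814 * 0.74 = 413.3502 J

413.3502 J


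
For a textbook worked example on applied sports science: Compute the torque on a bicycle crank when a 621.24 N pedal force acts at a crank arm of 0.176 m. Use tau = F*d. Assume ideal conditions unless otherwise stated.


tau = F * d
tau = 621.24 * 0.176
tau = 109.3382 N*m

109.3382 N*m


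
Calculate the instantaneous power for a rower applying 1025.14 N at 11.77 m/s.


P = F * v
P = 1025.14 * 11.77
P = 12065.8978 W

12065.8978 W


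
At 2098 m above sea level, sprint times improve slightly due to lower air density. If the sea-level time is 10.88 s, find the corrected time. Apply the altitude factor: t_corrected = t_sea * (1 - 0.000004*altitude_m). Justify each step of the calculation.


Correction factor = 1 - 0.000004 * 2098 = 0.991608
t_corrected = t_sea * factor = 10.88 * 0.991608
t_corrected = 10.7887 s

10.7887 s


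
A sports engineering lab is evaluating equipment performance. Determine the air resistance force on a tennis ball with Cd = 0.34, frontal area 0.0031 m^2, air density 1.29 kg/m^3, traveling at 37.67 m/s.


Fd = 0.5 * Cd * rho * A * v^2
Fd = 0.5 * 0.34 * 1.29 * 0.0031 * 37.67^2
v^2 = 1419.0289
Fd = 0.5 * 0.34 * 1.29 * 0.0031 * 1419.0289 = 0.9647 N

0.9647 N


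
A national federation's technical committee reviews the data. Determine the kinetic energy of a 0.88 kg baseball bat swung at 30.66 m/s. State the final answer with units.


KE = 0.5 * m * v^2
KE = 0.5 * 0.88 * 30.66^2
KE = 0.5 * 0.88 * 940.0356 = 413.6157 J

413.6157 J


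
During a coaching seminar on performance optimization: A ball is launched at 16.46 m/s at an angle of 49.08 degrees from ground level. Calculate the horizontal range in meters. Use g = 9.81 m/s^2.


R = v^2 * sin(2*theta) / g
Convert angle to radians: theta = 49.08 deg = 0.8566 rad
sin(2*theta) = sin(1.7132) = 0.9899
R = 16.46^2 * 0.9899 / 9.81
R = 270.9316 * 0.9899 / 9.81 = 27.3383 m

27.3383 m


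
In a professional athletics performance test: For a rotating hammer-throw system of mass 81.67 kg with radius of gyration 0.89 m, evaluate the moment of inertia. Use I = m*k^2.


I = m * k^2
I = 81.67 * 0.89^2
I = 81.67 * 0.7921 = 64.6908 kg*m^2

64.6908 kg*m^2


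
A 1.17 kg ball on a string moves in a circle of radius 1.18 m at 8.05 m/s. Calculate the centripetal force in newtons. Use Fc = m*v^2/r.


Fc = m * v^2 / r
v^2 = 8.05^2 = 64.8025
Fc = 1.17 * 64.8025 / 1.18
Fc = 75.8189 / 1.18 = 64.2533 N

64.2533 N


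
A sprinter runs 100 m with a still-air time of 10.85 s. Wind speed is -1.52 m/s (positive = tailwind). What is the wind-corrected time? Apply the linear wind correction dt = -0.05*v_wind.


dt = -0.05 * v_wind = -0.05 * -1.52 = 0.076 s
t_corrected = t_still + dt = 10.85 + (0.076)
t_corrected = 10.926 s

10.926 s


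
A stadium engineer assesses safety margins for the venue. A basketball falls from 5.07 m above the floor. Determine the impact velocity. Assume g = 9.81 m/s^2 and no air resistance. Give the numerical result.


v = sqrt(2 * g * h)
v = sqrt(2 * 9.81 * 5.07)
v = sqrt(99.4734) = 9.9736 m/s

9.9736 m/s


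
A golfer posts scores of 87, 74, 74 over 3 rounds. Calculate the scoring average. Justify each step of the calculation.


Average = sum / n
Sum = 235
Average = 235 / 3 = 78.3333

78.3333


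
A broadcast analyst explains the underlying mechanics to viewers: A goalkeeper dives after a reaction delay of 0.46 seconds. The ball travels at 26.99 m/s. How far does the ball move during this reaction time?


d = v * t
d = 26.99 * 0.46
d = 12.4154 m

12.4154 m


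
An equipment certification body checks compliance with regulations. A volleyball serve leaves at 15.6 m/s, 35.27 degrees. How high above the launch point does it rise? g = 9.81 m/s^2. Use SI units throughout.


H = (v*sin(theta))^2 / (2*g)
vy = v*sin(theta) = 15.6 * sin(35.27 deg) = 9.0079 m/s
H = vy^2 / (2*g) = 81.1425 / (2*9.81)
H = 81.1425 / 19.62 = 4.1357 m

4.1357 m


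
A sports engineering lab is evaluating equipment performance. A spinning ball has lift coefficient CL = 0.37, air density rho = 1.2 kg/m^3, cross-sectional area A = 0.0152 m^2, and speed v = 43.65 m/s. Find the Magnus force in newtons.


FM = 0.5 * CL * rho * A * v^2
FM = 0.5 * 0.37 * 1.2 * 0.0152 * 43.65^2
v^2 = 1905.3225
FM = 0.5 * 0.37 * 1.2 * 0.0152 * 1905.3225 = 6.4293 N

6.4293 N


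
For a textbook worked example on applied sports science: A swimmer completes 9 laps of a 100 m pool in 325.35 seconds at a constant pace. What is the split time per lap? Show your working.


Split time = total_time / n_laps = 325.35 / 9
Split time = 36.15 s per lap

36.15 s


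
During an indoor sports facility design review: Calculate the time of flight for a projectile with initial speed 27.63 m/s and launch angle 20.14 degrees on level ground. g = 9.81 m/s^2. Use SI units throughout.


T = 2*v*sin(theta)/g
sin(theta) = sin(20.14 deg) = 0.3443
T = 2*27.63*0.3443 / 9.81
T = 19.0269 / 9.81 = 1.9395 s

1.9395 s


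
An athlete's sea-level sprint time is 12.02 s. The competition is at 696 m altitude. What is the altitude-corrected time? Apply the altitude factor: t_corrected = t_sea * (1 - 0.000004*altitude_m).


Correction factor = 1 - 0.000004 * 696 = 0.997216
t_corrected = t_sea * factor = 12.02 * 0.997216
t_corrected = 11.9865 s

11.9865 s


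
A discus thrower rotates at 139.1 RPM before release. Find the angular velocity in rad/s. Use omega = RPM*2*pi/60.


omega = RPM * 2 * pi / 60
omega = 139.1 * 2 * 3.14159 / 60
omega = 873.9911 / 60 = 14.5665 rad/s

14.5665 rad/s


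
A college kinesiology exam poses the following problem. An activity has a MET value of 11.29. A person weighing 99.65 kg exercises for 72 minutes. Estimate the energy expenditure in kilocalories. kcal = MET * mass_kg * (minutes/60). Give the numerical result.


kcal = MET * mass * time_hr
Convert time: 72 min = 1.2 hr
kcal = 11.29 * 99.65 * 1.2
kcal = 1350.0582 kcal

1350.0582 kcal


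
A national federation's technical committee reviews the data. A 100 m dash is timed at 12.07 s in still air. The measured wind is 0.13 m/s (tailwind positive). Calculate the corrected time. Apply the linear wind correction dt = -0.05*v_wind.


dt = -0.05 * v_wind = -0.05 * 0.13 = -0.0065 s
t_corrected = t_still + dt = 12.07 + (-0.0065)
t_corrected = 12.0635 s

12.0635 s


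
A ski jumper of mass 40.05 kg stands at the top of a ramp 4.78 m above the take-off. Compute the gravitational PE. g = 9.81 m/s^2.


PE = m * g * h
PE = 40.05 * 9.81 * 4.78
PE = 392.8905 * 4.78 = 1878.0166 J

1878.0166 J


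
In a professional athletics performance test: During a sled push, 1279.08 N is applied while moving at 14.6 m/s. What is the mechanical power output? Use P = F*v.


P = F * v
P = 1279.08 * 14.6
P = 18674.568 W

18674.568 W


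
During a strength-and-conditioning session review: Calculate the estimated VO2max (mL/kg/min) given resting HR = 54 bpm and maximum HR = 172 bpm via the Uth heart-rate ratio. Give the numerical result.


VO2max = 15.3 * HRmax / HRrest
VO2max = 15.3 * 172 / 54
VO2max = 2631.6 / 54 = 48.7333 mL/kg/min

48.7333 mL/kg/min


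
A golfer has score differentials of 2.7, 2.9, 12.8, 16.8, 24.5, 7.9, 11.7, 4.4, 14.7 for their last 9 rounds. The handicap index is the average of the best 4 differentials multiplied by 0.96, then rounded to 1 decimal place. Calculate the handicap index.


All differentials: 2.7, 2.9, 12.8, 16.8, 24.5, 7.9, 11.7, 4.4, 14.7
Sorted: 2.7, 2.9, 4.4, 7.9, 11.7, 12.8, 14.7, 16.8, 24.5
Best 4: 2.7, 2.9, 4.4, 7.9
Average of best = 17.9 / 4 = 4.475
Raw index = 4.475 * 0.96 = 4.296
Handicap index = round(4.296, 1) = 4.3

4.3
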